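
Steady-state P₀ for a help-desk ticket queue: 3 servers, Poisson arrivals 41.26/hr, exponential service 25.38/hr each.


a = λ/μ = 41.26/25.38 = 1.6257; ρ = a/c = 0.5419
Σ_{k=0}^{2} a^k/k! (terms k=0..2) = 1.00000 + 1.62569 + 1.32143 = 3.94712
Tail: a^3/(3!(1−ρ)) = 4.29648/(6·0.4581) = 1.56314
P₀ = 1/(3.94712 + 1.56314) = 1/5.51026 = 0.181480

Final: 0.181480


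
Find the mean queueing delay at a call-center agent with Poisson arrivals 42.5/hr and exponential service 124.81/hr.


ρ = 42.5/124.81 = 0.3405
Wq = ρ/(μ−λ) = 0.3405/(124.81 − 42.5) = 0.3405/82.31 = 0.004137 hr

Final: 0.004137 hr


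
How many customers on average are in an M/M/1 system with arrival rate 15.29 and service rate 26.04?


ρ = λ/μ = 15.29/26.04 = 0.5872
L = ρ/(1−ρ) = 0.5872/(1 − 0.5872) = 0.5872/0.4128 = 1.4223

Final: 1.4223


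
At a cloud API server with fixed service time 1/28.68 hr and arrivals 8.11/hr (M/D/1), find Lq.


ρ = 8.11/28.68 = 0.2828
M/D/1: Lq = ρ²/(2(1−ρ)) = 0.07996/(2·0.7172) = 0.05574

Final: 0.05574


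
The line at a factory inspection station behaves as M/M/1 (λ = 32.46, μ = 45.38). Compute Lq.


ρ = 32.46/45.38 = 0.7153
Lq = ρ²/(1−ρ) = 0.5116/0.2847 = 1.7971

Final: 1.7971


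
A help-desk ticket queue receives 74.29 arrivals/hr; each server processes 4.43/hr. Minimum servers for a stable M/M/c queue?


Stability requires cμ > λ ⇔ c > λ/μ.
λ/μ = 74.29/4.43 = 16.7698
Minimum integer c = ⌊16.7698⌋ + 1 = 17
Check: 17·4.43 = 75.31 > 74.29, while 16·4.43 = 70.88 ≤ 74.29

Final: 17 servers


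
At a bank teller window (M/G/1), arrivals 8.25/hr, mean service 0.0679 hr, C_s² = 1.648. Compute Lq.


ρ = λ·E[S] = 8.25·0.0679 = 0.5602
Lq = ρ²(1+C_s²)/(2(1−ρ)) = 0.3138·(1+1.648)/(2·0.4398)
= 0.3138·2.6480/0.8797 = 0.94462

Final: 0.94462


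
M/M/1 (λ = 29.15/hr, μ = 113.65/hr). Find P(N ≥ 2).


ρ = 29.15/113.65 = 0.2565
P(N ≥ n) = ρ^n = 0.2565^2 = 0.065787

Final: 0.065787


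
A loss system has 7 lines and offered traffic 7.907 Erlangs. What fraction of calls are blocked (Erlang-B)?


B(c,a) = (a^c/c!) / Σ_{k=0}^{c} a^k/k!
a^7/7! = 383.399582
Σ terms (k=0..7): 1.00000 + 7.90700 + 31.26032 + 82.39180 + 162.86798 + 257.55943 + 339.42040 + 383.39958 = 1265.806505
B = 383.399582/1265.806505 = 0.302890

Final: 0.302890


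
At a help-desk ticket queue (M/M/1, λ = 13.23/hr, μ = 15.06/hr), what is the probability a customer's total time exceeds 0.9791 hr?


W ~ Exponential(μ−λ) for M/M/1.
μ − λ = 15.06 − 13.23 = 1.8300
P(W > t) = e^{−(μ−λ)t} = e^{−1.7918} = 0.166668

Final: 0.166668


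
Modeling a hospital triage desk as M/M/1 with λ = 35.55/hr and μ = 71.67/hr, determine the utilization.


ρ = λ/μ = 35.55/71.67 = 0.4960

Final: 0.4960


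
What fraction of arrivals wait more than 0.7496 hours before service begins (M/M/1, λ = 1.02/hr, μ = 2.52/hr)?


ρ = 1.02/2.52 = 0.4048
P(Wq > t) = ρ·e^{−(μ−λ)t} = 0.4048·e^{−1.1244}
= 0.4048·0.324847 = 0.131486

Final: 0.131486


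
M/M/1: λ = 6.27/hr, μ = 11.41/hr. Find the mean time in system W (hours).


W = 1/(μ−λ) = 1/(11.41 − 6.27) = 1/5.14 = 0.1946 hr

Final: 0.1946 hr


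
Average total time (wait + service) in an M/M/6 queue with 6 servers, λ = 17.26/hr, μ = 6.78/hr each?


a = 2.5457; ρ = 0.4243; P₀ = 0.077922
Lq = P₀·a^c·ρ/(c!(1−ρ)²) = 0.03771
Wq = Lq/λ = 0.03771/17.26 = 0.002185 hr
W = Wq + 1/μ = 0.002185 + 0.14749 = 0.14968 hr

Final: 0.14968 hr


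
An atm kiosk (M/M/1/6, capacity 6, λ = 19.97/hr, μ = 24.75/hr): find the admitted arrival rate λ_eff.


ρ = 0.8069; P_K = (1−ρ)ρ^6/(1−ρ^7) = 0.068557
λ_eff = λ(1 − P_K) = 19.97·(1 − 0.068557) = 19.97·0.931443 = 18.6009 /hr

Final: 18.6009 /hr


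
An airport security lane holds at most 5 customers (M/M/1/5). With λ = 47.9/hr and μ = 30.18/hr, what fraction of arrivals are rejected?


ρ = λ/μ = 47.9/30.18 = 1.5871
P_K = (1−ρ)ρ^K/(1−ρ^(K+1)) = (-0.5871·10.071204)/(1 − 15.984449)
= -5.913245/-14.984449 = 0.394625

Final: 0.394625


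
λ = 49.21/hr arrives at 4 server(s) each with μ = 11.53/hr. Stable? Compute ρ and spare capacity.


Total capacity cμ = 4·11.53 = 46.12/hr
ρ = λ/(cμ) = 49.21/46.12 = 1.0670
Stable ⇔ ρ < 1: NO
Spare capacity = cμ − λ = 46.12 − 49.21 = -3.09/hr

Final: ρ = 1.0670; unstable; margin = -3.09/hr


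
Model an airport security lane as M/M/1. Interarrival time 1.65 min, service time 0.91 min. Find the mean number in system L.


λ = 60/1.65 = 36.3636 /hr
μ = 60/0.91 = 65.9341 /hr
ρ = λ/μ = 36.3636/65.9341 = 0.5515
L = ρ/(1−ρ) = 0.5515/0.4485 = 1.2297

Final: 1.2297


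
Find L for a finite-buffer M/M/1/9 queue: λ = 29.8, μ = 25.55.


ρ = 29.8/25.55 = 1.1663
L = ρ[1 − (K+1)ρ^K + Kρ^(K+1)] / [(1−ρ)(1−ρ^(K+1))]
Numerator: 1.1663·(1 − 10·3.994186 + 9·4.658580) = 3.481956
Denominator: (-0.1663)·(-3.658580) = 0.608570
L = 3.481956/0.608570 = 5.7215

Final: 5.7215


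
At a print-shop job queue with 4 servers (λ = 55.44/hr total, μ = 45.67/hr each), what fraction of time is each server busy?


ρ = λ/(cμ) = 55.44/(4·45.67) = 55.44/182.68 = 0.3035

Final: 0.3035


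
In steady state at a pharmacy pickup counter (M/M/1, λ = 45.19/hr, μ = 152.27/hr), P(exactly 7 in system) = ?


ρ = 45.19/152.27 = 0.2968
P_n = (1−ρ)·ρ^n = (1 − 0.2968)·0.2968^7 = 0.7032·0.0002028 = 0.0001426

Final: 0.0001426


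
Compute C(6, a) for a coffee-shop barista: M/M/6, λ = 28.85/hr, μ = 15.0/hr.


a = λ/μ = 1.9233; ρ = a/6 = 0.3206
P₀ = 0.145949 (from M/M/c formula)
C(c,a) = [a^c/(c!(1−ρ))]·P₀ = [50.62061/(720·0.6794)]·0.145949
= 0.10348·0.145949 = 0.015102

Final: 0.015102


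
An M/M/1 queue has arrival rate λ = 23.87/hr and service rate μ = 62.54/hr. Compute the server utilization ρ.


ρ = λ/μ = 23.87/62.54 = 0.3817

Final: 0.3817


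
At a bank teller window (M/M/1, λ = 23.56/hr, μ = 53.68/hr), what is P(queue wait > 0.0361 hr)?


ρ = 23.56/53.68 = 0.4389
P(Wq > t) = ρ·e^{−(μ−λ)t} = 0.4389·e^{−1.0873}
= 0.4389·0.337115 = 0.147959

Final: 0.147959


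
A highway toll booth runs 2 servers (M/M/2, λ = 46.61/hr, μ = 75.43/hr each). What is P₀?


a = λ/μ = 46.61/75.43 = 0.6179; ρ = a/c = 0.3090
Σ_{k=0}^{1} a^k/k! (terms k=0..1) = 1.00000 + 0.61792 = 1.61792
Tail: a^2/(2!(1−ρ)) = 0.38183/(2·0.6910) = 0.27627
P₀ = 1/(1.61792 + 0.27627) = 1/1.89420 = 0.527928

Final: 0.527928


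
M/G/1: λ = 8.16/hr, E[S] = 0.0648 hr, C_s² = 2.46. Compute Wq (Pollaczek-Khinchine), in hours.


ρ = λ·E[S] = 8.16·0.0648 = 0.5288
E[S²] = E[S]²(1+C_s²) = 0.0648²·(1+2.46) = 0.014529
Wq = λ·E[S²]/(2(1−ρ)) = 8.16·0.014529/(2·0.4712) = 0.12579 hr

Final: 0.12579 hr


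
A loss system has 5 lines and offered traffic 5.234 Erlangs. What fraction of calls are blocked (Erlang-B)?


B(c,a) = (a^c/c!) / Σ_{k=0}^{c} a^k/k!
a^5/5! = 32.733116
Σ terms (k=0..5): 1.00000 + 5.23400 + 13.69738 + 23.89736 + 31.26969 + 32.73312 = 107.831547
B = 32.733116/107.831547 = 0.303558

Final: 0.303558


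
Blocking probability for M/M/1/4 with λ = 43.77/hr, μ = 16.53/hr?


ρ = λ/μ = 43.77/16.53 = 2.6479
P_K = (1−ρ)ρ^K/(1−ρ^(K+1)) = (-1.6479·49.160328)/(1 − 130.172266)
= -81.011938/-129.172266 = 0.627162

Final: 0.627162


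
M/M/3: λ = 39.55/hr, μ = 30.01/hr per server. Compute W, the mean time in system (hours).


a = 1.3179; ρ = 0.4393; P₀ = 0.258618
Lq = P₀·a^c·ρ/(c!(1−ρ)²) = 0.13786
Wq = Lq/λ = 0.13786/39.55 = 0.003486 hr
W = Wq + 1/μ = 0.003486 + 0.03332 = 0.03681 hr

Final: 0.03681 hr


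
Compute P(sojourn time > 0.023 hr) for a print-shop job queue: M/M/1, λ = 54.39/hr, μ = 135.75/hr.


W ~ Exponential(μ−λ) for M/M/1.
μ − λ = 135.75 − 54.39 = 81.3600
P(W > t) = e^{−(μ−λ)t} = e^{−1.8713} = 0.153927

Final: 0.153927


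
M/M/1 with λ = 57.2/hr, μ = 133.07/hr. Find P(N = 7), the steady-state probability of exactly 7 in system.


ρ = 57.2/133.07 = 0.4298
P_n = (1−ρ)·ρ^n = (1 − 0.4298)·0.4298^7 = 0.5702·0.002712 = 0.001546

Final: 0.001546


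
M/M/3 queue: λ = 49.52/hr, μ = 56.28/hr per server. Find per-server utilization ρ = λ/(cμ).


ρ = λ/(cμ) = 49.52/(3·56.28) = 49.52/168.84 = 0.2933

Final: 0.2933


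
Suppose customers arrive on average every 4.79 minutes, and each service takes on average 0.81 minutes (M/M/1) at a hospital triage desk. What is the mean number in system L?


λ = 60/4.79 = 12.5261 /hr
μ = 60/0.81 = 74.0741 /hr
ρ = λ/μ = 12.5261/74.0741 = 0.1691
L = ρ/(1−ρ) = 0.1691/0.8309 = 0.2035

Final: 0.2035


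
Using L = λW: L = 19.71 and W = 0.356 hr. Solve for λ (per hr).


λ = L/W = 19.71/0.356 = 55.3652 /hr

Final: 55.3652 /hr


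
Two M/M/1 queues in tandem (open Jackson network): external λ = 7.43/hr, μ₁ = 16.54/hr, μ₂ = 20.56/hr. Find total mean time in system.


Each node sees arrival rate λ = 7.43/hr (tandem ⇒ throughput preserved).
W₁ = 1/(μ₁−λ) = 1/(16.54−7.43) = 0.10977 hr
W₂ = 1/(μ₂−λ) = 1/(20.56−7.43) = 0.07616 hr
W_total = W₁ + W₂ = 0.10977 + 0.07616 = 0.18593 hr

Final: 0.18593 hr


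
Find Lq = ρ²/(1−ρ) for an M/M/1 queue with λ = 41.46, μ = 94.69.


ρ = 41.46/94.69 = 0.4378
Lq = ρ²/(1−ρ) = 0.1917/0.5622 = 0.3410

Final: 0.3410


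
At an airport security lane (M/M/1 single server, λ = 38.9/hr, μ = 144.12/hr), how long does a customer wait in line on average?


ρ = 38.9/144.12 = 0.2699
Wq = ρ/(μ−λ) = 0.2699/(144.12 − 38.9) = 0.2699/105.22 = 0.002565 hr

Final: 0.002565 hr


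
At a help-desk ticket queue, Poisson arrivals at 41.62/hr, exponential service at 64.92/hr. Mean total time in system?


W = 1/(μ−λ) = 1/(64.92 − 41.62) = 1/23.30 = 0.04292 hr

Final: 0.04292 hr


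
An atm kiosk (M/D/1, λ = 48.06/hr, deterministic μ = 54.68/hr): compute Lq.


ρ = 48.06/54.68 = 0.8789
M/D/1: Lq = ρ²/(2(1−ρ)) = 0.7725/(2·0.1211) = 3.19044

Final: 3.19044


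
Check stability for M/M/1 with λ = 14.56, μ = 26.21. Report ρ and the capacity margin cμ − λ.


Total capacity cμ = 1·26.21 = 26.21/hr
ρ = λ/(cμ) = 14.56/26.21 = 0.5555
Stable ⇔ ρ < 1: YES
Spare capacity = cμ − λ = 26.21 − 14.56 = 11.65/hr

Final: ρ = 0.5555; stable; margin = 11.65/hr


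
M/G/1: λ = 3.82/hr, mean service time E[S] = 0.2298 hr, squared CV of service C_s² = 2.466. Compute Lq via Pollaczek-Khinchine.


ρ = λ·E[S] = 3.82·0.2298 = 0.8778
Lq = ρ²(1+C_s²)/(2(1−ρ)) = 0.7706·(1+2.466)/(2·0.1222)
= 0.7706·3.4660/0.2443 = 10.93156

Final: 10.93156


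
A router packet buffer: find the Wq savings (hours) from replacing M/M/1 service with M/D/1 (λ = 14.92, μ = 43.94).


ρ = 14.92/43.94 = 0.3396
Wq(M/M/1) = ρ/(μ−λ) = 0.3396/29.02 = 0.01170 hr
Wq(M/D/1) = ρ/(2(μ−λ)) = 0.005850 hr
Savings = 0.01170 − 0.005850 = 0.005850 hr

Final: 0.005850 hr


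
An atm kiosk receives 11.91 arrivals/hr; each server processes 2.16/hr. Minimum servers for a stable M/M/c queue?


Stability requires cμ > λ ⇔ c > λ/μ.
λ/μ = 11.91/2.16 = 5.5139
Minimum integer c = ⌊5.5139⌋ + 1 = 6
Check: 6·2.16 = 12.96 > 11.91, while 5·2.16 = 10.80 ≤ 11.91

Final: 6 servers


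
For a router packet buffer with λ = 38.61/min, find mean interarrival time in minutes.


Mean interarrival time = 1/λ = 1/38.61 minute = 0.02590 minute
In minutes: 0.02590 × 1 = 0.02590 min

Final: 0.02590 min


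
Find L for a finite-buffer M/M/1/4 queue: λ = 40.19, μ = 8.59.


ρ = 40.19/8.59 = 4.6787
L = ρ[1 − (K+1)ρ^K + Kρ^(K+1)] / [(1−ρ)(1−ρ^(K+1))]
Numerator: 4.6787·(1 − 5·479.180757 + 4·2241.941168) = 30752.418973
Denominator: (-3.6787)·(-2240.941168) = 8243.741665
L = 30752.418973/8243.741665 = 3.7304

Final: 3.7304


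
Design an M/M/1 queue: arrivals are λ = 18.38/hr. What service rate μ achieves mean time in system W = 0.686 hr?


W = 1/(μ−λ) ⇒ μ − λ = 1/W = 1/0.686 = 1.4577
μ = λ + 1/W = 18.38 + 1.4577 = 19.8377 per hr

Final: 19.8377 /hr


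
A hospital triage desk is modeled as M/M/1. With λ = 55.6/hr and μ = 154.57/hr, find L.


ρ = λ/μ = 55.6/154.57 = 0.3597
L = ρ/(1−ρ) = 0.3597/(1 − 0.3597) = 0.3597/0.6403 = 0.5618

Final: 0.5618


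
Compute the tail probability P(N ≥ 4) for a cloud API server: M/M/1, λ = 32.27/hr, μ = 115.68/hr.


ρ = 32.27/115.68 = 0.2790
P(N ≥ n) = ρ^n = 0.2790^4 = 0.006056

Final: 0.006056


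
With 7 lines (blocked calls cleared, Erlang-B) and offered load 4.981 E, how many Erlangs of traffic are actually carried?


B(7,4.981) = 0.119328 (Erlang-B)
Carried load = a(1 − B) = 4.981·(1 − 0.119328) = 4.981·0.880672 = 4.3866 E

Final: 4.3866 Erlangs


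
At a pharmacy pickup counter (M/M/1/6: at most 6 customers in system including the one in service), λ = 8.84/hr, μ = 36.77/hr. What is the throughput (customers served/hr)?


ρ = 0.2404; P_K = (1−ρ)ρ^6/(1−ρ^7) = 0.0001467
λ_eff = λ(1 − P_K) = 8.84·(1 − 0.0001467) = 8.84·0.999853 = 8.8387 /hr

Final: 8.8387 /hr


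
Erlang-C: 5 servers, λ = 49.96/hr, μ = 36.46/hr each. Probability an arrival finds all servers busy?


a = λ/μ = 1.3703; ρ = a/5 = 0.2741
P₀ = 0.253791 (from M/M/c formula)
C(c,a) = [a^c/(c!(1−ρ))]·P₀ = [4.83091/(120·0.7259)]·0.253791
= 0.05546·0.253791 = 0.014074

Final: 0.014074


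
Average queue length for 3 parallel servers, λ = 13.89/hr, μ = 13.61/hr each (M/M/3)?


a = λ/μ = 1.0206; ρ = a/3 = 0.3402
P₀ = 0.355888
Lq = P₀·a^c·ρ / (c!·(1−ρ)²) = 0.355888·1.06300·0.3402/(6·0.43535)
= 0.04927

Final: 0.04927


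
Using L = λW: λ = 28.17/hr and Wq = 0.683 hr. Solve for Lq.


Lq = λWq = 28.17·0.683 = 19.2401

Final: 19.2401


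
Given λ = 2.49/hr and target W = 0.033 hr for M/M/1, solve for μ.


W = 1/(μ−λ) ⇒ μ − λ = 1/W = 1/0.033 = 30.3030
μ = λ + 1/W = 2.49 + 30.3030 = 32.7930 per hr

Final: 32.7930 /hr


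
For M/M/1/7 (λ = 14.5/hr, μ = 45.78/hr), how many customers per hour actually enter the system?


ρ = 0.3167; P_K = (1−ρ)ρ^7/(1−ρ^8) = 0.0002185
λ_eff = λ(1 − P_K) = 14.5·(1 − 0.0002185) = 14.5·0.999781 = 14.4968 /hr

Final: 14.4968 /hr


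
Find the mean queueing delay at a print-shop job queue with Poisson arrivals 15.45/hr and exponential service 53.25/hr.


ρ = 15.45/53.25 = 0.2901
Wq = ρ/(μ−λ) = 0.2901/(53.25 − 15.45) = 0.2901/37.80 = 0.007676 hr

Final: 0.007676 hr


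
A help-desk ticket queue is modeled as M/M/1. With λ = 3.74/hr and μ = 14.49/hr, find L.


ρ = λ/μ = 3.74/14.49 = 0.2581
L = ρ/(1−ρ) = 0.2581/(1 − 0.2581) = 0.2581/0.7419 = 0.3479

Final: 0.3479


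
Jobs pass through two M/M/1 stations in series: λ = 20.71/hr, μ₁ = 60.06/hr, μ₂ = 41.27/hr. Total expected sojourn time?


Each node sees arrival rate λ = 20.71/hr (tandem ⇒ throughput preserved).
W₁ = 1/(μ₁−λ) = 1/(60.06−20.71) = 0.02541 hr
W₂ = 1/(μ₂−λ) = 1/(41.27−20.71) = 0.04864 hr
W_total = W₁ + W₂ = 0.02541 + 0.04864 = 0.07405 hr

Final: 0.07405 hr


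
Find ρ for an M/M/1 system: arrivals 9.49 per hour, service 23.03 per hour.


ρ = λ/μ = 9.49/23.03 = 0.4121

Final: 0.4121


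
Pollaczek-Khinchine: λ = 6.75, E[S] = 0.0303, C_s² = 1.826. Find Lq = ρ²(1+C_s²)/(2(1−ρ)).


ρ = λ·E[S] = 6.75·0.0303 = 0.2045
Lq = ρ²(1+C_s²)/(2(1−ρ)) = 0.04183·(1+1.826)/(2·0.7955)
= 0.04183·2.8260/1.5909 = 0.07430

Final: 0.07430


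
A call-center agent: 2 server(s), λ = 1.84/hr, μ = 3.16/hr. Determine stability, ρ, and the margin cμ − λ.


Total capacity cμ = 2·3.16 = 6.32/hr
ρ = λ/(cμ) = 1.84/6.32 = 0.2911
Stable ⇔ ρ < 1: YES
Spare capacity = cμ − λ = 6.32 − 1.84 = 4.48/hr

Final: ρ = 0.2911; stable; margin = 4.48/hr


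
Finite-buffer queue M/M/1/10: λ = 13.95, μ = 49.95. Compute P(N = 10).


ρ = λ/μ = 13.95/49.95 = 0.2793
P_K = (1−ρ)ρ^K/(1−ρ^(K+1)) = (0.7207·0.000002887)/(1 − 0.0000008062)
= 0.000002080/0.999999 = 0.000002080

Final: 0.000002080


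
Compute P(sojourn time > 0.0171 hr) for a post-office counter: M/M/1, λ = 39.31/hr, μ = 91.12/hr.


W ~ Exponential(μ−λ) for M/M/1.
μ − λ = 91.12 − 39.31 = 51.8100
P(W > t) = e^{−(μ−λ)t} = e^{−0.8860} = 0.412322

Final: 0.412322


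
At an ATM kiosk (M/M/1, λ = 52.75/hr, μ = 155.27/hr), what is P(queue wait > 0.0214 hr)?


ρ = 52.75/155.27 = 0.3397
P(Wq > t) = ρ·e^{−(μ−λ)t} = 0.3397·e^{−2.1939}
= 0.3397·0.111478 = 0.037873

Final: 0.037873


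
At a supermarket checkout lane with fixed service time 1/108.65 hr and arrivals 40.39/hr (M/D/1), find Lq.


ρ = 40.39/108.65 = 0.3717
M/D/1: Lq = ρ²/(2(1−ρ)) = 0.1382/(2·0.6283) = 0.10998

Final: 0.10998


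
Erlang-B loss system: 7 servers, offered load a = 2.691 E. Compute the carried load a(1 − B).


B(7,2.691) = 0.013839 (Erlang-B)
Carried load = a(1 − B) = 2.691·(1 − 0.013839) = 2.691·0.986161 = 2.6538 E

Final: 2.6538 Erlangs


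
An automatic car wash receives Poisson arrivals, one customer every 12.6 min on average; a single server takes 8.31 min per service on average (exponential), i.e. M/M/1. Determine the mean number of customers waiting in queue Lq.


λ = 60/12.6 = 4.7619 /hr
μ = 60/8.31 = 7.2202 /hr
ρ = λ/μ = 4.7619/7.2202 = 0.6595
Lq = ρ²/(1−ρ) = 0.4350/0.3405 = 1.2775

Final: 1.2775


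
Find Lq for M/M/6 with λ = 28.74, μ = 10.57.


a = λ/μ = 2.7190; ρ = a/6 = 0.4532
P₀ = 0.065325
Lq = P₀·a^c·ρ / (c!·(1−ρ)²) = 0.065325·404.08307·0.4532/(720·0.29902)
= 0.05556

Final: 0.05556


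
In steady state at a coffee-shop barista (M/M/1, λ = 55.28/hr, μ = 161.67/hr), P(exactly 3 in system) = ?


ρ = 55.28/161.67 = 0.3419
P_n = (1−ρ)·ρ^n = (1 − 0.3419)·0.3419^3 = 0.6581·0.039978 = 0.026308

Final: 0.026308


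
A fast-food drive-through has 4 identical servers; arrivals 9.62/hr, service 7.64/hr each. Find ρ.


ρ = λ/(cμ) = 9.62/(4·7.64) = 9.62/30.56 = 0.3148

Final: 0.3148


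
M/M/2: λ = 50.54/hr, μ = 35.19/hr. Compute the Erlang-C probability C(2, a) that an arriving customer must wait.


a = λ/μ = 1.4362; ρ = a/2 = 0.7181
P₀ = 0.164075 (from M/M/c formula)
C(c,a) = [a^c/(c!(1−ρ))]·P₀ = [2.06268/(2·0.2819)]·0.164075
= 3.65855·0.164075 = 0.600279

Final: 0.600279


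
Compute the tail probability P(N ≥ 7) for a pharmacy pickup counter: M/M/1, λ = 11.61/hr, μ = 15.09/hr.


ρ = 11.61/15.09 = 0.7694
P(N ≥ n) = ρ^n = 0.7694^7 = 0.159588

Final: 0.159588


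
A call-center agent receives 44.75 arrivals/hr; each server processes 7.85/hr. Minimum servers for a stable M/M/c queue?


Stability requires cμ > λ ⇔ c > λ/μ.
λ/μ = 44.75/7.85 = 5.7006
Minimum integer c = ⌊5.7006⌋ + 1 = 6
Check: 6·7.85 = 47.10 > 44.75, while 5·7.85 = 39.25 ≤ 44.75

Final: 6 servers


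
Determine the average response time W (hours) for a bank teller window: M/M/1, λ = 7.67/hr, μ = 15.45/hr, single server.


W = 1/(μ−λ) = 1/(15.45 − 7.67) = 1/7.78 = 0.1285 hr

Final: 0.1285 hr


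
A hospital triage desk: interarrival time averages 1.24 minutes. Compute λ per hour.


λ = 1/(interarrival time) in consistent units.
1 hour = 60 min, so λ = 60/1.24 = 48.3871 per hour

Final: 48.3871 /hr


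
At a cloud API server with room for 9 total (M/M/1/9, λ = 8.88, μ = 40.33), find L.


ρ = 8.88/40.33 = 0.2202
L = ρ[1 − (K+1)ρ^K + Kρ^(K+1)] / [(1−ρ)(1−ρ^(K+1))]
Numerator: 0.2202·(1 − 10·0.000001216 + 9·0.0000002678) = 0.220181
Denominator: (0.7798)·(1.000000) = 0.779816
L = 0.220181/0.779816 = 0.2824

Final: 0.2824


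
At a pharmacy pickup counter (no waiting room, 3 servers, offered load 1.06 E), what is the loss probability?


B(c,a) = (a^c/c!) / Σ_{k=0}^{c} a^k/k!
a^3/3! = 0.198503
Σ terms (k=0..3): 1.00000 + 1.06000 + 0.56180 + 0.19850 = 2.820303
B = 0.198503/2.820303 = 0.070383

Final: 0.070383


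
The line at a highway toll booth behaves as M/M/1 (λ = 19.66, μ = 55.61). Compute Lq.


ρ = 19.66/55.61 = 0.3535
Lq = ρ²/(1−ρ) = 0.1250/0.6465 = 0.1933

Final: 0.1933


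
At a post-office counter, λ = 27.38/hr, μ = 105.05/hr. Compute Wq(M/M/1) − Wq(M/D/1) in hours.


ρ = 27.38/105.05 = 0.2606
Wq(M/M/1) = ρ/(μ−λ) = 0.2606/77.67 = 0.003356 hr
Wq(M/D/1) = ρ/(2(μ−λ)) = 0.001678 hr
Savings = 0.003356 − 0.001678 = 0.001678 hr

Final: 0.001678 hr


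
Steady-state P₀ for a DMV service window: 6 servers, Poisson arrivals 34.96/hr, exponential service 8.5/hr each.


a = λ/μ = 34.96/8.5 = 4.1129; ρ = a/c = 0.6855
Σ_{k=0}^{5} a^k/k! (terms k=0..5) = 1.00000 + 4.11294 + 8.45814 + 11.59595 + 11.92336 + 9.80802 = 46.89841
Tail: a^6/(6!(1−ρ)) = 4840.77603/(720·0.3145) = 21.37708
P₀ = 1/(46.89841 + 21.37708) = 1/68.27549 = 0.014647

Final: 0.014647


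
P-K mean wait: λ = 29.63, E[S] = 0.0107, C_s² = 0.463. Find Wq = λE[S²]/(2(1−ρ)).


ρ = λ·E[S] = 29.63·0.0107 = 0.3170
E[S²] = E[S]²(1+C_s²) = 0.0107²·(1+0.463) = 0.0001675
Wq = λ·E[S²]/(2(1−ρ)) = 29.63·0.0001675/(2·0.6830) = 0.003633 hr

Final: 0.003633 hr


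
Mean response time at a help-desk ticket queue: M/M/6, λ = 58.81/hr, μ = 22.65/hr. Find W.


a = 2.5965; ρ = 0.4327; P₀ = 0.074008
Lq = P₀·a^c·ρ/(c!(1−ρ)²) = 0.04236
Wq = Lq/λ = 0.04236/58.81 = 0.0007202 hr
W = Wq + 1/μ = 0.0007202 + 0.04415 = 0.04487 hr

Final: 0.04487 hr


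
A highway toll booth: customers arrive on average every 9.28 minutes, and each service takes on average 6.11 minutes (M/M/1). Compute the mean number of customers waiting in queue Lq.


λ = 60/9.28 = 6.4655 /hr
μ = 60/6.11 = 9.8200 /hr
ρ = λ/μ = 6.4655/9.8200 = 0.6584
Lq = ρ²/(1−ρ) = 0.4335/0.3416 = 1.2690

Final: 1.2690


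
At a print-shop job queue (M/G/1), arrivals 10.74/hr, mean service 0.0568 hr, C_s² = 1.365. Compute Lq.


ρ = λ·E[S] = 10.74·0.0568 = 0.6100
Lq = ρ²(1+C_s²)/(2(1−ρ)) = 0.3721·(1+1.365)/(2·0.3900)
= 0.3721·2.3650/0.7799 = 1.12844

Final: 1.12844


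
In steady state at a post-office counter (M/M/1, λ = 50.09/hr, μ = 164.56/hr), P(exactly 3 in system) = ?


ρ = 50.09/164.56 = 0.3044
P_n = (1−ρ)·ρ^n = (1 − 0.3044)·0.3044^3 = 0.6956·0.028202 = 0.019618

Final: 0.019618


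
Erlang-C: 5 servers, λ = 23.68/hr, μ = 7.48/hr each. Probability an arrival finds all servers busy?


a = λ/μ = 3.1658; ρ = a/5 = 0.6332
P₀ = 0.038650 (from M/M/c formula)
C(c,a) = [a^c/(c!(1−ρ))]·P₀ = [317.98051/(120·0.3668)]·0.038650
= 7.22332·0.038650 = 0.279181

Final: 0.279181


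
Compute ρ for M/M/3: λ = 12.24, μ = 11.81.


ρ = λ/(cμ) = 12.24/(3·11.81) = 12.24/35.43 = 0.3455

Final: 0.3455


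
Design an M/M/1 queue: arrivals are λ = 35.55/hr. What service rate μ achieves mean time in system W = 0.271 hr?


W = 1/(μ−λ) ⇒ μ − λ = 1/W = 1/0.271 = 3.6900
μ = λ + 1/W = 35.55 + 3.6900 = 39.2400 per hr

Final: 39.2400 /hr


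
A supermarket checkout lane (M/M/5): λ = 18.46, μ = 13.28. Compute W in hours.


a = 1.3901; ρ = 0.2780; P₀ = 0.248798
Lq = P₀·a^c·ρ/(c!(1−ρ)²) = 0.005739
Wq = Lq/λ = 0.005739/18.46 = 0.0003109 hr
W = Wq + 1/μ = 0.0003109 + 0.07530 = 0.07561 hr

Final: 0.07561 hr


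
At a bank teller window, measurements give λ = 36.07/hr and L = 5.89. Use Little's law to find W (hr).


W = L/λ = 5.89/36.07 = 0.1633 hr

Final: 0.1633 hr


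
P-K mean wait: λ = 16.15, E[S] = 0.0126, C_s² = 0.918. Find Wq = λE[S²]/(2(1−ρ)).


ρ = λ·E[S] = 16.15·0.0126 = 0.2035
E[S²] = E[S]²(1+C_s²) = 0.0126²·(1+0.918) = 0.0003045
Wq = λ·E[S²]/(2(1−ρ)) = 16.15·0.0003045/(2·0.7965) = 0.003087 hr

Final: 0.003087 hr


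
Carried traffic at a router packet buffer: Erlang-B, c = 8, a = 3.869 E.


B(8,3.869) = 0.026469 (Erlang-B)
Carried load = a(1 − B) = 3.869·(1 − 0.026469) = 3.869·0.973531 = 3.7666 E

Final: 3.7666 Erlangs


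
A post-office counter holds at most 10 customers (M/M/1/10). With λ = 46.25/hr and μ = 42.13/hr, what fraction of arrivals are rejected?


ρ = λ/μ = 46.25/42.13 = 1.0978
P_K = (1−ρ)ρ^K/(1−ρ^(K+1)) = (-0.09779·2.542159)/(1 − 2.790764)
= -0.248604/-1.790764 = 0.138826

Final: 0.138826


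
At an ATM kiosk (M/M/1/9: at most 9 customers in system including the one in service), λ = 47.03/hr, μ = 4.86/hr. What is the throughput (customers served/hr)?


ρ = 9.6770; P_K = (1−ρ)ρ^9/(1−ρ^10) = 0.896662
λ_eff = λ(1 − P_K) = 47.03·(1 − 0.896662) = 47.03·0.103338 = 4.8600 /hr

Final: 4.8600 /hr


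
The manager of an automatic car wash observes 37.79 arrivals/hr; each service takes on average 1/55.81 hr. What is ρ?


ρ = λ/μ = 37.79/55.81 = 0.6771

Final: 0.6771


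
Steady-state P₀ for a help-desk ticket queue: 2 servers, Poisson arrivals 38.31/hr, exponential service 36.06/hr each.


a = λ/μ = 38.31/36.06 = 1.0624; ρ = a/c = 0.5312
Σ_{k=0}^{1} a^k/k! (terms k=0..1) = 1.00000 + 1.06240 = 2.06240
Tail: a^2/(2!(1−ρ)) = 1.12869/(2·0.4688) = 1.20380
P₀ = 1/(2.06240 + 1.20380) = 1/3.26619 = 0.306167

Final: 0.306167


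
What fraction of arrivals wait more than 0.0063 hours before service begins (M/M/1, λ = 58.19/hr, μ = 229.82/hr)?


ρ = 58.19/229.82 = 0.2532
P(Wq > t) = ρ·e^{−(μ−λ)t} = 0.2532·e^{−1.0813}
= 0.2532·0.339165 = 0.085876

Final: 0.085876


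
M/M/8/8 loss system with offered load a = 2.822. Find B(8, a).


B(c,a) = (a^c/c!) / Σ_{k=0}^{c} a^k/k!
a^8/8! = 0.099755
Σ terms (k=0..8): 1.00000 + 2.82200 + 3.98184 + 3.74559 + 2.64251 + 1.49143 + 0.70147 + 0.28279 + 0.09976 = 16.767391
B = 0.099755/16.767391 = 0.005949

Final: 0.005949


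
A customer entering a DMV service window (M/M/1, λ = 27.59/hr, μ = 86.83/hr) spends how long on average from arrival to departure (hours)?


W = 1/(μ−λ) = 1/(86.83 − 27.59) = 1/59.24 = 0.01688 hr

Final: 0.01688 hr


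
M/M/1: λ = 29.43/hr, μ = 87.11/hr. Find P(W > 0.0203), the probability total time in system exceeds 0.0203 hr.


W ~ Exponential(μ−λ) for M/M/1.
μ − λ = 87.11 − 29.43 = 57.6800
P(W > t) = e^{−(μ−λ)t} = e^{−1.1709} = 0.310086

Final: 0.310086


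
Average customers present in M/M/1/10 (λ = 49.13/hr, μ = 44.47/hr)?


ρ = 49.13/44.47 = 1.1048
L = ρ[1 − (K+1)ρ^K + Kρ^(K+1)] / [(1−ρ)(1−ρ^(K+1))]
Numerator: 1.1048·(1 − 11·2.708921 + 10·2.992788) = 1.248137
Denominator: (-0.1048)·(-1.992788) = 0.208824
L = 1.248137/0.208824 = 5.9770

Final: 5.9770


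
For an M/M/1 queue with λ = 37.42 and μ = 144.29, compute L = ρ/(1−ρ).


ρ = λ/μ = 37.42/144.29 = 0.2593
L = ρ/(1−ρ) = 0.2593/(1 − 0.2593) = 0.2593/0.7407 = 0.3501

Final: 0.3501


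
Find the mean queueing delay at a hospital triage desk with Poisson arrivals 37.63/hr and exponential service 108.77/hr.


ρ = 37.63/108.77 = 0.3460
Wq = ρ/(μ−λ) = 0.3460/(108.77 − 37.63) = 0.3460/71.14 = 0.004863 hr

Final: 0.004863 hr


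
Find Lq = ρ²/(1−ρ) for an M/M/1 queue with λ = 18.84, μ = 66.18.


ρ = 18.84/66.18 = 0.2847
Lq = ρ²/(1−ρ) = 0.08104/0.7153 = 0.1133

Final: 0.1133


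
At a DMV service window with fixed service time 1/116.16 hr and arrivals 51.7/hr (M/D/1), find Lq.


ρ = 51.7/116.16 = 0.4451
M/D/1: Lq = ρ²/(2(1−ρ)) = 0.1981/(2·0.5549) = 0.17849

Final: 0.17849


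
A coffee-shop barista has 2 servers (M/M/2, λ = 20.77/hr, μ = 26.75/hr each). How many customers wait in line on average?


a = λ/μ = 0.7764; ρ = a/2 = 0.3882
P₀ = 0.440689
Lq = P₀·a^c·ρ / (c!·(1−ρ)²) = 0.440689·0.60287·0.3882/(2·0.37427)
= 0.13779

Final: 0.13779


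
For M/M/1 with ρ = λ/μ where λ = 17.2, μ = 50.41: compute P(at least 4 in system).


ρ = 17.2/50.41 = 0.3412
P(N ≥ n) = ρ^n = 0.3412^4 = 0.013553

Final: 0.013553


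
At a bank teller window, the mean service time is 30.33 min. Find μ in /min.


μ = 1/(service time) in consistent units.
1 minute = 1 min, so μ = 1/30.33 = 0.03297 per minute

Final: 0.03297 /min


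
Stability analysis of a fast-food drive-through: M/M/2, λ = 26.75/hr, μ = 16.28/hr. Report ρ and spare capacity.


Total capacity cμ = 2·16.28 = 32.56/hr
ρ = λ/(cμ) = 26.75/32.56 = 0.8216
Stable ⇔ ρ < 1: YES
Spare capacity = cμ − λ = 32.56 − 26.75 = 5.81/hr

Final: ρ = 0.8216; stable; margin = 5.81/hr


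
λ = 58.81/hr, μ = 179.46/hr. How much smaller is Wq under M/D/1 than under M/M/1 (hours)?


ρ = 58.81/179.46 = 0.3277
Wq(M/M/1) = ρ/(μ−λ) = 0.3277/120.65 = 0.002716 hr
Wq(M/D/1) = ρ/(2(μ−λ)) = 0.001358 hr
Savings = 0.002716 − 0.001358 = 0.001358 hr

Final: 0.001358 hr


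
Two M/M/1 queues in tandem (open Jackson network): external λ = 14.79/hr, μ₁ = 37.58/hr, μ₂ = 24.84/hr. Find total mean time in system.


Each node sees arrival rate λ = 14.79/hr (tandem ⇒ throughput preserved).
W₁ = 1/(μ₁−λ) = 1/(37.58−14.79) = 0.04388 hr
W₂ = 1/(μ₂−λ) = 1/(24.84−14.79) = 0.09950 hr
W_total = W₁ + W₂ = 0.04388 + 0.09950 = 0.14338 hr

Final: 0.14338 hr


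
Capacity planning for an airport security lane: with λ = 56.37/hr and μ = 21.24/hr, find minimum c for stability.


Stability requires cμ > λ ⇔ c > λ/μ.
λ/μ = 56.37/21.24 = 2.6540
Minimum integer c = ⌊2.6540⌋ + 1 = 3
Check: 3·21.24 = 63.72 > 56.37, while 2·21.24 = 42.48 ≤ 56.37

Final: 3 servers


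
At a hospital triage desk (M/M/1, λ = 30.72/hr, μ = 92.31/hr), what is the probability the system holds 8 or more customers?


ρ = 30.72/92.31 = 0.3328
P(N ≥ n) = ρ^n = 0.3328^8 = 0.0001504

Final: 0.0001504


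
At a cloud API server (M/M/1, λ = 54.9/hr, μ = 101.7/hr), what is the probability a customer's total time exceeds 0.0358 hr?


W ~ Exponential(μ−λ) for M/M/1.
μ − λ = 101.7 − 54.9 = 46.8000
P(W > t) = e^{−(μ−λ)t} = e^{−1.6754} = 0.187226

Final: 0.187226


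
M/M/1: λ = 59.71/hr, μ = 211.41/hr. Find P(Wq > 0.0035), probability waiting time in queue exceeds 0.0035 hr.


ρ = 59.71/211.41 = 0.2824
P(Wq > t) = ρ·e^{−(μ−λ)t} = 0.2824·e^{−0.5309}
= 0.2824·0.588046 = 0.166086

Final: 0.166086


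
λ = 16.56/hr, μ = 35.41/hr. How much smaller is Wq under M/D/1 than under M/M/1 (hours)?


ρ = 16.56/35.41 = 0.4677
Wq(M/M/1) = ρ/(μ−λ) = 0.4677/18.85 = 0.02481 hr
Wq(M/D/1) = ρ/(2(μ−λ)) = 0.01240 hr
Savings = 0.02481 − 0.01240 = 0.01240 hr

Final: 0.01240 hr


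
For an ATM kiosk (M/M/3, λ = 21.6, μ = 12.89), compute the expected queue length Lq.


a = λ/μ = 1.6757; ρ = a/3 = 0.5586
P₀ = 0.170755
Lq = P₀·a^c·ρ / (c!·(1−ρ)²) = 0.170755·4.70546·0.5586/(6·0.19486)
= 0.38387

Final: 0.38387


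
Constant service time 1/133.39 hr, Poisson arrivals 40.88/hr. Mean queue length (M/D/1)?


ρ = 40.88/133.39 = 0.3065
M/D/1: Lq = ρ²/(2(1−ρ)) = 0.09392/(2·0.6935) = 0.06771

Final: 0.06771


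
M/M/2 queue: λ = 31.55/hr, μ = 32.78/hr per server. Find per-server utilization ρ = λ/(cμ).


ρ = λ/(cμ) = 31.55/(2·32.78) = 31.55/65.56 = 0.4812

Final: 0.4812


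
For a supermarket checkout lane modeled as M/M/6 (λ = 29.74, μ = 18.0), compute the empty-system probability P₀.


a = λ/μ = 29.74/18.0 = 1.6522; ρ = a/c = 0.2754
Σ_{k=0}^{5} a^k/k! (terms k=0..5) = 1.00000 + 1.65222 + 1.36492 + 0.75172 + 0.31050 + 0.10260 = 5.18196
Tail: a^6/(6!(1−ρ)) = 20.34280/(720·0.7246) = 0.03899
P₀ = 1/(5.18196 + 0.03899) = 1/5.22095 = 0.191536

Final: 0.191536


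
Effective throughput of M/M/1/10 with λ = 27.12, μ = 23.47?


ρ = 1.1555; P_K = (1−ρ)ρ^10/(1−ρ^11) = 0.169062
λ_eff = λ(1 − P_K) = 27.12·(1 − 0.169062) = 27.12·0.830938 = 22.5350 /hr

Final: 22.5350 /hr


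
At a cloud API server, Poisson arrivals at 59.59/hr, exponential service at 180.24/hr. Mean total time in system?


W = 1/(μ−λ) = 1/(180.24 − 59.59) = 1/120.65 = 0.008288 hr

Final: 0.008288 hr


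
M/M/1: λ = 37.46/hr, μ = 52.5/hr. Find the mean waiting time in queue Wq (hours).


ρ = 37.46/52.5 = 0.7135
Wq = ρ/(μ−λ) = 0.7135/(52.5 − 37.46) = 0.7135/15.04 = 0.04744 hr

Final: 0.04744 hr


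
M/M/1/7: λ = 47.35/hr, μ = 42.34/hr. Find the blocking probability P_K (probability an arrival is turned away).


ρ = λ/μ = 47.35/42.34 = 1.1183
P_K = (1−ρ)ρ^K/(1−ρ^(K+1)) = (-0.1183·2.187681)/(1 − 2.446544)
= -0.258863/-1.446544 = 0.178953

Final: 0.178953


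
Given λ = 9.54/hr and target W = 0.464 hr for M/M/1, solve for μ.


W = 1/(μ−λ) ⇒ μ − λ = 1/W = 1/0.464 = 2.1552
μ = λ + 1/W = 9.54 + 2.1552 = 11.6952 per hr

Final: 11.6952 /hr


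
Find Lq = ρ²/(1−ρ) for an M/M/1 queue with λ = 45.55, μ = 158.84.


ρ = 45.55/158.84 = 0.2868
Lq = ρ²/(1−ρ) = 0.08224/0.7132 = 0.1153

Final: 0.1153


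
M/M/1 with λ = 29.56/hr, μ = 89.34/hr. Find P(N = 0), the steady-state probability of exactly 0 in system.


ρ = 29.56/89.34 = 0.3309
P_n = (1−ρ)·ρ^n = (1 − 0.3309)·0.3309^0 = 0.6691·1.000000 = 0.669129

Final: 0.669129


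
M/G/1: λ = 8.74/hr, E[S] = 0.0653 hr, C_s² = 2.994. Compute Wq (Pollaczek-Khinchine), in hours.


ρ = λ·E[S] = 8.74·0.0653 = 0.5707
E[S²] = E[S]²(1+C_s²) = 0.0653²·(1+2.994) = 0.017031
Wq = λ·E[S²]/(2(1−ρ)) = 8.74·0.017031/(2·0.4293) = 0.17337 hr

Final: 0.17337 hr


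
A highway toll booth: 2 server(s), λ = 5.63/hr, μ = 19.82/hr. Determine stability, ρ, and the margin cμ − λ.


Total capacity cμ = 2·19.82 = 39.64/hr
ρ = λ/(cμ) = 5.63/39.64 = 0.1420
Stable ⇔ ρ < 1: YES
Spare capacity = cμ − λ = 39.64 − 5.63 = 34.01/hr

Final: ρ = 0.1420; stable; margin = 34.01/hr


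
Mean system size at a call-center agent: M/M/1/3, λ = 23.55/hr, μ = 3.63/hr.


ρ = 23.55/3.63 = 6.4876
L = ρ[1 − (K+1)ρ^K + Kρ^(K+1)] / [(1−ρ)(1−ρ^(K+1))]
Numerator: 6.4876·(1 − 4·273.056714 + 3·1771.483639) = 27398.602389
Denominator: (-5.4876)·(-1770.483639) = 9715.711872
L = 27398.602389/9715.711872 = 2.8200

Final: 2.8200


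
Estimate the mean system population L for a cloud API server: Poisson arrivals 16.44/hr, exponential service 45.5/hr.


ρ = λ/μ = 16.44/45.5 = 0.3613
L = ρ/(1−ρ) = 0.3613/(1 − 0.3613) = 0.3613/0.6387 = 0.5657

Final: 0.5657


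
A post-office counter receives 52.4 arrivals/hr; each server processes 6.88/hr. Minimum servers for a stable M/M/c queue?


Stability requires cμ > λ ⇔ c > λ/μ.
λ/μ = 52.4/6.88 = 7.6163
Minimum integer c = ⌊7.6163⌋ + 1 = 8
Check: 8·6.88 = 55.04 > 52.4, while 7·6.88 = 48.16 ≤ 52.4

Final: 8 servers


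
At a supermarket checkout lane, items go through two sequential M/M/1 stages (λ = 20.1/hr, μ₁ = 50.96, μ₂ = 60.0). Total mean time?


Each node sees arrival rate λ = 20.1/hr (tandem ⇒ throughput preserved).
W₁ = 1/(μ₁−λ) = 1/(50.96−20.1) = 0.03240 hr
W₂ = 1/(μ₂−λ) = 1/(60.0−20.1) = 0.02506 hr
W_total = W₁ + W₂ = 0.03240 + 0.02506 = 0.05747 hr

Final: 0.05747 hr


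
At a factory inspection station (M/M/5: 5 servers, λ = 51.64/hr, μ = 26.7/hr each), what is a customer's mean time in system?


a = 1.9341; ρ = 0.3868; P₀ = 0.143657
Lq = P₀·a^c·ρ/(c!(1−ρ)²) = 0.03333
Wq = Lq/λ = 0.03333/51.64 = 0.0006454 hr
W = Wq + 1/μ = 0.0006454 + 0.03745 = 0.03810 hr

Final: 0.03810 hr


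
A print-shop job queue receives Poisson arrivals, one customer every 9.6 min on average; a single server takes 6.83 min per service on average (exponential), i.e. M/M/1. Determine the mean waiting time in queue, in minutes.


λ = 60/9.6 = 6.2500 /hr
μ = 60/6.83 = 8.7848 /hr
ρ = λ/μ = 6.2500/8.7848 = 0.7115
Wq = ρ/(μ−λ) = 0.7115/(8.7848−6.2500) = 0.28068 hr
In minutes: 0.28068·60 = 16.841 min

Final: 16.841 min


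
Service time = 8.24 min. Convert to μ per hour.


μ = 1/(service time) in consistent units.
1 hour = 60 min, so μ = 60/8.24 = 7.2816 per hour

Final: 7.2816 /hr


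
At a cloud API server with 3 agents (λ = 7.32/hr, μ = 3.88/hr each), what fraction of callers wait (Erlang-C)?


a = λ/μ = 1.8866; ρ = a/3 = 0.6289
P₀ = 0.130180 (from M/M/c formula)
C(c,a) = [a^c/(c!(1−ρ))]·P₀ = [6.71488/(6·0.3711)]·0.130180
= 3.01548·0.130180 = 0.392553

Final: 0.392553


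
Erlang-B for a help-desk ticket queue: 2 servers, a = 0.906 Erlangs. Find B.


B(c,a) = (a^c/c!) / Σ_{k=0}^{c} a^k/k!
a^2/2! = 0.410418
Σ terms (k=0..2): 1.00000 + 0.90600 + 0.41042 = 2.316418
B = 0.410418/2.316418 = 0.177178

Final: 0.177178


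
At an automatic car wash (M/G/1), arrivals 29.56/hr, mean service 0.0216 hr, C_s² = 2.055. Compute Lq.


ρ = λ·E[S] = 29.56·0.0216 = 0.6385
Lq = ρ²(1+C_s²)/(2(1−ρ)) = 0.4077·(1+2.055)/(2·0.3615)
= 0.4077·3.0550/0.7230 = 1.72260

Final: 1.72260


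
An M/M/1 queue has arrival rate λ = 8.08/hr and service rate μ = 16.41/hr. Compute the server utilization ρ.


ρ = λ/μ = 8.08/16.41 = 0.4924

Final: 0.4924


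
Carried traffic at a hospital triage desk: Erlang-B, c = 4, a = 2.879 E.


B(4,2.879) = 0.192596 (Erlang-B)
Carried load = a(1 − B) = 2.879·(1 − 0.192596) = 2.879·0.807404 = 2.3245 E

Final: 2.3245 Erlangs


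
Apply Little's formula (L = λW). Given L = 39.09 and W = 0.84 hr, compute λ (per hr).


λ = L/W = 39.09/0.84 = 46.5357 /hr

Final: 46.5357 /hr


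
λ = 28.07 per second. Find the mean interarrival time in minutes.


Mean interarrival time = 1/λ = 1/28.07 second = 0.03563 second
In minutes: 0.03563 × 0.0166667 = 0.0005938 min

Final: 0.0005938 min


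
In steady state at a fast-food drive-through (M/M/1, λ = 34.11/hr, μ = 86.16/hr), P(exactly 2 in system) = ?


ρ = 34.11/86.16 = 0.3959
P_n = (1−ρ)·ρ^n = (1 − 0.3959)·0.3959^2 = 0.6041·0.156730 = 0.094682

Final: 0.094682


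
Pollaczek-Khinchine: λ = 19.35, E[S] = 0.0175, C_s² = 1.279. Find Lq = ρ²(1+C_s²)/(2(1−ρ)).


ρ = λ·E[S] = 19.35·0.0175 = 0.3386
Lq = ρ²(1+C_s²)/(2(1−ρ)) = 0.1147·(1+1.279)/(2·0.6614)
= 0.1147·2.2790/1.3227 = 0.19756

Final: 0.19756


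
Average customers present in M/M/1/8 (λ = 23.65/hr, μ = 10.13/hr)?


ρ = 23.65/10.13 = 2.3346
L = ρ[1 − (K+1)ρ^K + Kρ^(K+1)] / [(1−ρ)(1−ρ^(K+1))]
Numerator: 2.3346·(1 − 9·882.619662 + 8·2060.607601) = 19943.239200
Denominator: (-1.3346)·(-2059.607601) = 2748.854369
L = 19943.239200/2748.854369 = 7.2551

Final: 7.2551


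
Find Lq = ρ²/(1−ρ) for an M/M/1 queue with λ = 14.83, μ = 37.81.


ρ = 14.83/37.81 = 0.3922
Lq = ρ²/(1−ρ) = 0.1538/0.6078 = 0.2531

Final: 0.2531


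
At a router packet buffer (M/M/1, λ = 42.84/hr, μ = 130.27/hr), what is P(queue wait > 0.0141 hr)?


ρ = 42.84/130.27 = 0.3289
P(Wq > t) = ρ·e^{−(μ−λ)t} = 0.3289·e^{−1.2328}
= 0.3289·0.291486 = 0.095857

Final: 0.095857


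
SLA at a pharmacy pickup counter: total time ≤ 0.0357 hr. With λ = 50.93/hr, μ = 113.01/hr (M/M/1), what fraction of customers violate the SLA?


W ~ Exponential(μ−λ) for M/M/1.
μ − λ = 113.01 − 50.93 = 62.0800
P(W > t) = e^{−(μ−λ)t} = e^{−2.2163} = 0.109017

Final: 0.109017


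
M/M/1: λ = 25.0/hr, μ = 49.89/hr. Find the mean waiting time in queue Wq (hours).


ρ = 25.0/49.89 = 0.5011
Wq = ρ/(μ−λ) = 0.5011/(49.89 − 25.0) = 0.5011/24.89 = 0.02013 hr

Final: 0.02013 hr


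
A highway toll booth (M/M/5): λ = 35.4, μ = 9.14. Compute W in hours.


a = 3.8731; ρ = 0.7746; P₀ = 0.015709
Lq = P₀·a^c·ρ/(c!(1−ρ)²) = 1.73982
Wq = Lq/λ = 1.73982/35.4 = 0.04915 hr
W = Wq + 1/μ = 0.04915 + 0.10941 = 0.15856 hr

Final: 0.15856 hr
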